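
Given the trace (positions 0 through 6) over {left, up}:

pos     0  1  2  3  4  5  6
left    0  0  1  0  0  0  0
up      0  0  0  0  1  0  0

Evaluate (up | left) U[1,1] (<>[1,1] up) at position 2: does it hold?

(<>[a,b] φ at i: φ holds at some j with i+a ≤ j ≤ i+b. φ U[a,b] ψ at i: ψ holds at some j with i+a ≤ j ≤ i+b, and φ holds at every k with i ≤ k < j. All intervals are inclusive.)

Need some j in [3,3] with <>[1,1] up, and (up | left) at every k in [2,j-1].
  j=3: <>[1,1] up holds; (up | left) holds at every k in [2,2] → satisfied.

True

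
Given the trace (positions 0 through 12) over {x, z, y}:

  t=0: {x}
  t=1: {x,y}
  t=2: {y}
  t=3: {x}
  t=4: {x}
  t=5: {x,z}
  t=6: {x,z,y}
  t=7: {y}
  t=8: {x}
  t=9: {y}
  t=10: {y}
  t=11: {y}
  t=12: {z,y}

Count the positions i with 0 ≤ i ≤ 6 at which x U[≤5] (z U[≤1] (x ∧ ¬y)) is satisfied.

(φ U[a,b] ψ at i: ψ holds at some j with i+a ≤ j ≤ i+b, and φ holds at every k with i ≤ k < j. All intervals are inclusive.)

4

Evaluate at each i in [0,6]:
  i=0: ✓ (rhs at j=0)
  i=1: ✗ (lhs fails at k=2 before rhs at j=3)
  i=2: ✗ (lhs fails at k=2 before rhs at j=3)
  i=3: ✓ (rhs at j=3)
  i=4: ✓ (rhs at j=4)
  i=5: ✓ (rhs at j=5)
  i=6: ✗ (lhs fails at k=7 before rhs at j=8)
Positions where it holds: {0, 3, 4, 5} → 4.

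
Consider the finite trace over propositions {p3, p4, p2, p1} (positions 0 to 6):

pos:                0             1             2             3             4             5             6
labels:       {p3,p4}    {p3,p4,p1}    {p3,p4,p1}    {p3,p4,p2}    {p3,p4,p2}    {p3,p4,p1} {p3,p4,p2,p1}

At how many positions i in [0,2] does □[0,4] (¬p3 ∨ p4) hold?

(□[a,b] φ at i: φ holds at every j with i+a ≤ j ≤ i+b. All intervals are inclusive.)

Evaluate at each i in [0,2]:
  i=0: ✓ (all of [0,4])
  i=1: ✓ (all of [1,5])
  i=2: ✓ (all of [2,6])
Positions where it holds: {0, 1, 2} → 3.

3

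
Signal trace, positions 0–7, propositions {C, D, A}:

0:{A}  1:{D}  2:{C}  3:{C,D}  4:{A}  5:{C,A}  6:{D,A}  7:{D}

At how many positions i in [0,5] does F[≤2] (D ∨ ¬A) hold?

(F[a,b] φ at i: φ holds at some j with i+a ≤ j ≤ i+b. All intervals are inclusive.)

6

Evaluate at each i in [0,5]:
  i=0: ✓ (witness j=1)
  i=1: ✓ (witness j=1)
  i=2: ✓ (witness j=2)
  i=3: ✓ (witness j=3)
  i=4: ✓ (witness j=6)
  i=5: ✓ (witness j=6)
Positions where it holds: {0, 1, 2, 3, 4, 5} → 6.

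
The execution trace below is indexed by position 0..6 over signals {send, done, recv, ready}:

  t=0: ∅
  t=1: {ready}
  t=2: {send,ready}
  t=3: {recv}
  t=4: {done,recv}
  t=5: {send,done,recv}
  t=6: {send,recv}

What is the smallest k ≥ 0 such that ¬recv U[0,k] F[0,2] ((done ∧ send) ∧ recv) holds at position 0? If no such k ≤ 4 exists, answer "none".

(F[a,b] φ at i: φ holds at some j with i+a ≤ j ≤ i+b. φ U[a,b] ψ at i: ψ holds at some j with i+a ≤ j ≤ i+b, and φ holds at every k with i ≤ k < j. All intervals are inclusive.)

Need earliest j ≥ 0 with F[0,2] ((done ∧ send) ∧ recv), and ¬recv at every k in [0,j-1].
  j=0: rhs fails.
  j=1: rhs fails.
  j=2: rhs fails.
  j=3: rhs holds; lhs holds on [0,2]. k = 3.

3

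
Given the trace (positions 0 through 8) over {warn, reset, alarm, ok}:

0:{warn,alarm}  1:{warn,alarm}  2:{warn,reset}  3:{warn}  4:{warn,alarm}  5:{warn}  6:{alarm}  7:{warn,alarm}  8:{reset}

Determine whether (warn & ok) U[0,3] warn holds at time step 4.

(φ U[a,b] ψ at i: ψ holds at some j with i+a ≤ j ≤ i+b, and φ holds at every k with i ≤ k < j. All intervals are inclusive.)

Need some j in [4,7] with warn, and (warn & ok) at every k in [4,j-1].
  j=4: warn holds; no prefix to check → satisfied.

True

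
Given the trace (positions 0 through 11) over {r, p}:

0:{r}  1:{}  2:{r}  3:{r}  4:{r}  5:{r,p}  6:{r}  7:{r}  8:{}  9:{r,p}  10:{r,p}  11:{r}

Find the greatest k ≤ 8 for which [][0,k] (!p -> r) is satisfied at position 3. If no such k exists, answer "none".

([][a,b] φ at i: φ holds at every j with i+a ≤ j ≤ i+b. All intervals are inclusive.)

(!p -> r) must hold from j=3 onward; find where it first fails.
  j=3: holds
  j=4: holds
  j=5: holds
  j=6: holds
  j=7: holds
  j=8: fails
Holds on [3,7], so largest k = 4.

4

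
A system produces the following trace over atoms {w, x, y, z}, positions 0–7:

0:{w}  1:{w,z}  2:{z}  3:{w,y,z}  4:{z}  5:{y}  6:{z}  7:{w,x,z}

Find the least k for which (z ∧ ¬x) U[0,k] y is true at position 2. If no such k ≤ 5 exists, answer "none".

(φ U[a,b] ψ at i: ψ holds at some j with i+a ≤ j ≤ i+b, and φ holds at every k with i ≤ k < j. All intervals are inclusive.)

1

Need earliest j ≥ 2 with y, and (z ∧ ¬x) at every k in [2,j-1].
  j=2: rhs fails.
  j=3: rhs holds; lhs holds on [2,2]. k = 1.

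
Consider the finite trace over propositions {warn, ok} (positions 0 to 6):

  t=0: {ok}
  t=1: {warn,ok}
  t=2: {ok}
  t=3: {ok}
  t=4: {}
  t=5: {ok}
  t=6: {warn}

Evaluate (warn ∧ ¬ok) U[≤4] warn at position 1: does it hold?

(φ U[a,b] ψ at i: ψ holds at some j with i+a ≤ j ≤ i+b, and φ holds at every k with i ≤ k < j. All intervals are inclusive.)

Need some j in [1,5] with warn, and (warn ∧ ¬ok) at every k in [1,j-1].
  j=1: warn holds; no prefix to check → satisfied.

True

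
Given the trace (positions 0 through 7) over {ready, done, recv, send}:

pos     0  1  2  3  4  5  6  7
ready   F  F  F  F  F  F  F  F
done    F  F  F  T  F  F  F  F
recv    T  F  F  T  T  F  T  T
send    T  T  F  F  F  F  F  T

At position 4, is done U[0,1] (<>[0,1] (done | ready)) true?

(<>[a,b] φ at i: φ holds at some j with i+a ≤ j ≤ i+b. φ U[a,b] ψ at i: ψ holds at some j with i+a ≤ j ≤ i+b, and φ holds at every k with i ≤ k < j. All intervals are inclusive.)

Need some j in [4,5] with <>[0,1] (done | ready), and done at every k in [4,j-1].
  j=4: <>[0,1] (done | ready) — fails (none in [4,5]).
  j=5: <>[0,1] (done | ready) — fails (none in [5,6]).
No j in the window works → until fails.

No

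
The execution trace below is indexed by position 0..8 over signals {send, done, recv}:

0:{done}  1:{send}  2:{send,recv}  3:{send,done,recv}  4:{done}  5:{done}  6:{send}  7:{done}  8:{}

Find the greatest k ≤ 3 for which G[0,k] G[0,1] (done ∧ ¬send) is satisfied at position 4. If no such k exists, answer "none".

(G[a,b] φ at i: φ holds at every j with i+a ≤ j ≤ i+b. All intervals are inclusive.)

0

G[0,1] (done ∧ ¬send) must hold from j=4 onward; find where it first fails.
  j=4: holds
  j=5: fails
Holds on [4,4], so largest k = 0.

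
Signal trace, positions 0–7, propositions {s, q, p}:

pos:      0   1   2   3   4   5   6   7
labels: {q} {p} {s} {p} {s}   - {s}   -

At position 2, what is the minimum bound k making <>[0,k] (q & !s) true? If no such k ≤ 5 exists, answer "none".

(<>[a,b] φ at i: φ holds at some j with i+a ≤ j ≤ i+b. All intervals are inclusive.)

Scan j = 2,3,… for (q & !s):
  j=2: fails
  j=3: fails
  j=4: fails
  j=5: fails
  j=6: fails
  j=7: fails
No j in [2,7] satisfies it → none.

none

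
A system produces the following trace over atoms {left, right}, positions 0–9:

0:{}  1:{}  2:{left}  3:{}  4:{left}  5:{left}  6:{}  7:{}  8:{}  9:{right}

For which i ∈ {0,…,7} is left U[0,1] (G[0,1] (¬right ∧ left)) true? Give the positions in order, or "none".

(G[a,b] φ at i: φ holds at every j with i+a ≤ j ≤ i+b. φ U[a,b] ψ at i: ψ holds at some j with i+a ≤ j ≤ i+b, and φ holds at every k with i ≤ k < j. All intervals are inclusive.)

4

Evaluate at each i in [0,7]:
  i=0: ✗ (no rhs in [0,1])
  i=1: ✗ (no rhs in [1,2])
  i=2: ✗ (no rhs in [2,3])
  i=3: ✗ (lhs fails at k=3 before rhs at j=4)
  i=4: ✓ (rhs at j=4)
  i=5: ✗ (no rhs in [5,6])
  i=6: ✗ (no rhs in [6,7])
  i=7: ✗ (no rhs in [7,8])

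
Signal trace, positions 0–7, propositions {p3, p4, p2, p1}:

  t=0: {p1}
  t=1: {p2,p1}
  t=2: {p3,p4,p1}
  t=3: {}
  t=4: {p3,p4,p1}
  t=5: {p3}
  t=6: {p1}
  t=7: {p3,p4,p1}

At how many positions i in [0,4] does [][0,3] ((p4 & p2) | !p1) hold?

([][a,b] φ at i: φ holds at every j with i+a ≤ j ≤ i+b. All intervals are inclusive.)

0

Evaluate at each i in [0,4]:
  i=0: ✗ (fails at j=0)
  i=1: ✗ (fails at j=1)
  i=2: ✗ (fails at j=2)
  i=3: ✗ (fails at j=4)
  i=4: ✗ (fails at j=4)
Positions where it holds: {} → 0.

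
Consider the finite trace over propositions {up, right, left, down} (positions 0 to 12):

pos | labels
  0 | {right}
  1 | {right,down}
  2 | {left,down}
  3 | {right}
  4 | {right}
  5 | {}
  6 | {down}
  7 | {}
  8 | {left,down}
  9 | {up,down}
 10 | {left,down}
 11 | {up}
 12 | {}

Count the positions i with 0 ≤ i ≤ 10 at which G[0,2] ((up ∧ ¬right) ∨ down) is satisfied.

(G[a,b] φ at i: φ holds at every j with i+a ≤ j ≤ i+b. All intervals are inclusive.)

2

Evaluate at each i in [0,10]:
  i=0: ✗ (fails at j=0)
  i=1: ✗ (fails at j=3)
  i=2: ✗ (fails at j=3)
  i=3: ✗ (fails at j=3)
  i=4: ✗ (fails at j=4)
  i=5: ✗ (fails at j=5)
  i=6: ✗ (fails at j=7)
  i=7: ✗ (fails at j=7)
  i=8: ✓ (all of [8,10])
  i=9: ✓ (all of [9,11])
  i=10: ✗ (fails at j=12)
Positions where it holds: {8, 9} → 2.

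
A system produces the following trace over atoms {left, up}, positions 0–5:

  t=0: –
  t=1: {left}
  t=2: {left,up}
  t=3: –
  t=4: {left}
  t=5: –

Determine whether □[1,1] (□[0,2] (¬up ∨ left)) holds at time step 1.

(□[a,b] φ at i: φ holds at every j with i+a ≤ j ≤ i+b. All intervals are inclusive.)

Check □[0,2] (¬up ∨ left) at every j in [2,2]:
  j=2: holds on [2,4]
All positions satisfy it → formula holds.

Holds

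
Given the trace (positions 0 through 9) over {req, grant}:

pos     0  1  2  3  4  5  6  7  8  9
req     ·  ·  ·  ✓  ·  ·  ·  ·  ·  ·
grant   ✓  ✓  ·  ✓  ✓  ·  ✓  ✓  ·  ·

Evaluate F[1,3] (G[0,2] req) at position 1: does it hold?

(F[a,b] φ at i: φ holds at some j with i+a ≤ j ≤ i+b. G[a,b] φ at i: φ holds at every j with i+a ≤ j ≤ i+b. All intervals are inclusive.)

False

Check G[0,2] req at each j in [2,4]:
  j=2: fails at 2
  j=3: fails at 4
  j=4: fails at 4
No position in the window satisfies it → formula fails.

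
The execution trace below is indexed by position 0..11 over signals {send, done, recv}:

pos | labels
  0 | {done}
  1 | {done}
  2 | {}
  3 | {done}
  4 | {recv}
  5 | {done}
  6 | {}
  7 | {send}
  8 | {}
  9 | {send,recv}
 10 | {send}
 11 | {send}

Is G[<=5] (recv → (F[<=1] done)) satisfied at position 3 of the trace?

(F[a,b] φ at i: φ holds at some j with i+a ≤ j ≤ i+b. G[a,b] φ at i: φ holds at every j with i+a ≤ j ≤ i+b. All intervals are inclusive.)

Yes

Check (recv → (F[<=1] done)) at every j in [3,8]:
  j=3: antecedent false → ✓
  j=4: antecedent true; consequent holds (witness at 5) → ✓
  j=5: antecedent false → ✓
  j=6: antecedent false → ✓
  j=7: antecedent false → ✓
  j=8: antecedent false → ✓
All positions satisfy it → formula holds.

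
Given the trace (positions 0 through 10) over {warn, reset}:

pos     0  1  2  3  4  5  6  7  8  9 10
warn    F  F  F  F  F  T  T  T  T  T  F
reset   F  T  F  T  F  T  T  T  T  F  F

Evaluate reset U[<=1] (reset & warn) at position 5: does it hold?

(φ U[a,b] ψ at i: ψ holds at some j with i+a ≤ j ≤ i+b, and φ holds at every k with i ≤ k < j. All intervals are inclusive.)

Yes

Need some j in [5,6] with (reset & warn), and reset at every k in [5,j-1].
  j=5: (reset & warn) holds; no prefix to check → satisfied.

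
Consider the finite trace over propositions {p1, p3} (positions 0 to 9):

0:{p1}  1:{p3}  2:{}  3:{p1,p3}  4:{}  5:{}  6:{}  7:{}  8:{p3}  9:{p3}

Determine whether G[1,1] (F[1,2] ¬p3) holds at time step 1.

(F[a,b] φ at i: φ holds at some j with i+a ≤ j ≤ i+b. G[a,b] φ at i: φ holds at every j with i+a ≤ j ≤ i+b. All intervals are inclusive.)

True

Check F[1,2] ¬p3 at every j in [2,2]:
  j=2: holds (witness at 4)
All positions satisfy it → formula holds.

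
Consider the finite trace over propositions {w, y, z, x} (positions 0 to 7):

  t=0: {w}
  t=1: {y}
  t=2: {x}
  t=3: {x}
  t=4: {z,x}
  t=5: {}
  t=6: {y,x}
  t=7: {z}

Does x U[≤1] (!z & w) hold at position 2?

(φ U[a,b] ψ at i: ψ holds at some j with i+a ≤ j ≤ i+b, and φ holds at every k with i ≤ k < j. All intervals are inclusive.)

Need some j in [2,3] with (!z & w), and x at every k in [2,j-1].
  j=2: (!z & w) false.
  j=3: (!z & w) false.
No j in the window works → until fails.

False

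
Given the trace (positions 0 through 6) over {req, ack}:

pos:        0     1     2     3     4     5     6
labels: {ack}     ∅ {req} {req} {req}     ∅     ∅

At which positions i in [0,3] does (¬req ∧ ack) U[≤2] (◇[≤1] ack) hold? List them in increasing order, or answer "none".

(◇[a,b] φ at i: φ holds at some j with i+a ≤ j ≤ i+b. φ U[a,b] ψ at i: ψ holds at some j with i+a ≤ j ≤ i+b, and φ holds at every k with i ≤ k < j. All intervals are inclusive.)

Evaluate at each i in [0,3]:
  i=0: ✓ (rhs at j=0)
  i=1: ✗ (no rhs in [1,3])
  i=2: ✗ (no rhs in [2,4])
  i=3: ✗ (no rhs in [3,5])

0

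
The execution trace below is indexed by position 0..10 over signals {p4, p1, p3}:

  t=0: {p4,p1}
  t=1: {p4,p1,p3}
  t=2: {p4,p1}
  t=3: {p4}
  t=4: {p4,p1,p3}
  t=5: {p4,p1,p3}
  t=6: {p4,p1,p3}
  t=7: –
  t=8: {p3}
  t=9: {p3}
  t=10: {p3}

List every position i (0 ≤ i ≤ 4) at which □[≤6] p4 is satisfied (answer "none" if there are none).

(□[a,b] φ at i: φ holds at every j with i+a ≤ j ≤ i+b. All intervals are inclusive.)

Evaluate at each i in [0,4]:
  i=0: ✓ (all of [0,6])
  i=1: ✗ (fails at j=7)
  i=2: ✗ (fails at j=7)
  i=3: ✗ (fails at j=7)
  i=4: ✗ (fails at j=7)

0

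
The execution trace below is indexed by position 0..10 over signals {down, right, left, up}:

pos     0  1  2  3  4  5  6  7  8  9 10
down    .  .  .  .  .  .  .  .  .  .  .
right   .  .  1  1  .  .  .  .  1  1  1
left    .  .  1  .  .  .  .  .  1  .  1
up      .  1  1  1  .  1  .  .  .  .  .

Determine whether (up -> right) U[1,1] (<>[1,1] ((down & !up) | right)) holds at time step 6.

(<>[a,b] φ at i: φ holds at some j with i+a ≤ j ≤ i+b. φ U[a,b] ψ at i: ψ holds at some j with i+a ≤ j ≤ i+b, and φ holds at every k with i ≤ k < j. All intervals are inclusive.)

Yes

Need some j in [7,7] with <>[1,1] ((down & !up) | right), and (up -> right) at every k in [6,j-1].
  j=7: <>[1,1] ((down & !up) | right) holds; (up -> right) holds at every k in [6,6] → satisfied.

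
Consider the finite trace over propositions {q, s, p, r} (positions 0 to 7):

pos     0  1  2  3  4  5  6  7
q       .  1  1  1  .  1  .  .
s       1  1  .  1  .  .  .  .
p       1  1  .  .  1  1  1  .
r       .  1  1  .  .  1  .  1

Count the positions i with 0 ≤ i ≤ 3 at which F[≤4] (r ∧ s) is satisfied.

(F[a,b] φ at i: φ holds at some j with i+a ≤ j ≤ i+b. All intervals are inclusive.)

2

Evaluate at each i in [0,3]:
  i=0: ✓ (witness j=1)
  i=1: ✓ (witness j=1)
  i=2: ✗ (none in [2,6])
  i=3: ✗ (none in [3,7])
Positions where it holds: {0, 1} → 2.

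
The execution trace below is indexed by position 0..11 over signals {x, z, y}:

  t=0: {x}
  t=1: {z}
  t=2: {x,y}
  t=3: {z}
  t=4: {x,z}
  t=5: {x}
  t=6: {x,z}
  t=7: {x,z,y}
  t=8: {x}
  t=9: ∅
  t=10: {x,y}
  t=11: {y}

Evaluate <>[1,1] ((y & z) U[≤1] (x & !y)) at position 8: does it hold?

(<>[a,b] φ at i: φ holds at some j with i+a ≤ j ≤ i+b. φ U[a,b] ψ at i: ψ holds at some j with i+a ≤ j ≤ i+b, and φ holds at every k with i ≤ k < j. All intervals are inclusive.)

False

Check ((y & z) U[≤1] (x & !y)) at each j in [9,9]:
  j=9: fails
No position in the window satisfies it → formula fails.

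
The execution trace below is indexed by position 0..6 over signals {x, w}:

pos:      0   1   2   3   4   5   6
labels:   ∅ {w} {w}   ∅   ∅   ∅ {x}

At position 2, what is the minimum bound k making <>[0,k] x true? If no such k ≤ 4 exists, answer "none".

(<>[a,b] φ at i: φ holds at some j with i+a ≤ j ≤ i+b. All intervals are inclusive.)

4

Scan j = 2,3,… for x:
  j=2: fails
  j=3: fails
  j=4: fails
  j=5: fails
  j=6: holds
First hit at j=6, so smallest k = 6-2 = 4.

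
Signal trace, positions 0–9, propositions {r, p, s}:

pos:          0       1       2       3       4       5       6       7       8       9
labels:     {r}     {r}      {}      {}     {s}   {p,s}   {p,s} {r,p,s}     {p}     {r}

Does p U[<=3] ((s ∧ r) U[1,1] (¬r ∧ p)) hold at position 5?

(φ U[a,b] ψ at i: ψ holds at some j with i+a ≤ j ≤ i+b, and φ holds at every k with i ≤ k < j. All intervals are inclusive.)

True

Need some j in [5,8] with ((s ∧ r) U[1,1] (¬r ∧ p)), and p at every k in [5,j-1].
  j=5: ((s ∧ r) U[1,1] (¬r ∧ p)) — fails.
  j=6: ((s ∧ r) U[1,1] (¬r ∧ p)) — fails.
  j=7: ((s ∧ r) U[1,1] (¬r ∧ p)) holds; p holds at every k in [5,6] → satisfied.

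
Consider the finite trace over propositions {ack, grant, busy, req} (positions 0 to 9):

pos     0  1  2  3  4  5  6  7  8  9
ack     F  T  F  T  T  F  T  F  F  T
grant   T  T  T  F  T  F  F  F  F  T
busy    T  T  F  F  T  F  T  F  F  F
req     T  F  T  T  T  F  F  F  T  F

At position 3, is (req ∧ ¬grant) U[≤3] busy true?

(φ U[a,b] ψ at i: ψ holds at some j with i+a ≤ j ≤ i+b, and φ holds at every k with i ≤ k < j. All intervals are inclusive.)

Need some j in [3,6] with busy, and (req ∧ ¬grant) at every k in [3,j-1].
  j=3: busy false.
  j=4: busy holds; (req ∧ ¬grant) holds at every k in [3,3] → satisfied.

True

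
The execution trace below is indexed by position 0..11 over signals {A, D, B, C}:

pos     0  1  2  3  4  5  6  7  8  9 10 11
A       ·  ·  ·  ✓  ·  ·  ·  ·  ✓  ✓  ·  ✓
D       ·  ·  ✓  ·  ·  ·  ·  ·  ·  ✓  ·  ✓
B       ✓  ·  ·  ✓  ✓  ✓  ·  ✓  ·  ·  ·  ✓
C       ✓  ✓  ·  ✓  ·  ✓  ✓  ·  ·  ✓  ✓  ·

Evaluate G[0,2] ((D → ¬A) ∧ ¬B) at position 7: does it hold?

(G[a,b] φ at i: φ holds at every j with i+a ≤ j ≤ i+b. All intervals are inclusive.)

Does not hold

Check ((D → ¬A) ∧ ¬B) at every j in [7,9]:
  j=7: false
  j=8: true
  j=9: false
Fails at j=7 → formula fails.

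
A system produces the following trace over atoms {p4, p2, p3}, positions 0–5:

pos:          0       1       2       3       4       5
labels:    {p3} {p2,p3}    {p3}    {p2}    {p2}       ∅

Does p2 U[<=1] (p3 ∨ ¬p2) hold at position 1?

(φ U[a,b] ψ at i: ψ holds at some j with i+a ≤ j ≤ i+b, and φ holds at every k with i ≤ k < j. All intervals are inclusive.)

Need some j in [1,2] with (p3 ∨ ¬p2), and p2 at every k in [1,j-1].
  j=1: (p3 ∨ ¬p2) holds; no prefix to check → satisfied.

Holds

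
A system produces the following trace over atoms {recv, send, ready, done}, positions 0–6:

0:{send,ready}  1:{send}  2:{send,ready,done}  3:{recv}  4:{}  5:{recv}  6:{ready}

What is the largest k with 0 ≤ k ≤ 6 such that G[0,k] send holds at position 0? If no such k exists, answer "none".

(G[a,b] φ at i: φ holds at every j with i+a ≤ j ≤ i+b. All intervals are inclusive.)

2

send must hold from j=0 onward; find where it first fails.
  j=0: holds
  j=1: holds
  j=2: holds
  j=3: fails
Holds on [0,2], so largest k = 2.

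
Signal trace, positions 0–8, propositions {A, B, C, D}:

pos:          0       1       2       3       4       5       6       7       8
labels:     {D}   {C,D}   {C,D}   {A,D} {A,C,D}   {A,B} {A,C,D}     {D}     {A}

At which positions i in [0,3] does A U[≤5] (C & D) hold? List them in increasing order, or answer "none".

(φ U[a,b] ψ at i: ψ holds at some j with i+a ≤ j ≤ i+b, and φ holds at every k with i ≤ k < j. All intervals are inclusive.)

1, 2, 3

Evaluate at each i in [0,3]:
  i=0: ✗ (lhs fails at k=0 before rhs at j=1)
  i=1: ✓ (rhs at j=1)
  i=2: ✓ (rhs at j=2)
  i=3: ✓ (rhs at j=4; lhs holds on [3,3])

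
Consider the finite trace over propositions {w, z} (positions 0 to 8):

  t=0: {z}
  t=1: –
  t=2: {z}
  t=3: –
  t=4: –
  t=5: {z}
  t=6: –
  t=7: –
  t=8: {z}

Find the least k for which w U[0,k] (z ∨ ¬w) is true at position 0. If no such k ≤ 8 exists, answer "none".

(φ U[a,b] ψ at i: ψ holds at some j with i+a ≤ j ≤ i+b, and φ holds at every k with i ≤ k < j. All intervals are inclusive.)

Need earliest j ≥ 0 with (z ∨ ¬w), and w at every k in [0,j-1].
  j=0: rhs holds (empty prefix). k = 0.

0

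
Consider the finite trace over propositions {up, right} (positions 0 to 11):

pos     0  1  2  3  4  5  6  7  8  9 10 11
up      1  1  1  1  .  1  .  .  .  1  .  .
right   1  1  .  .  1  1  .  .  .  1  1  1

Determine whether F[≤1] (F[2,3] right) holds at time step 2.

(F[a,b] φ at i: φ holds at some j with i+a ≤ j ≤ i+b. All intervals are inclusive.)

Check F[2,3] right at each j in [2,3]:
  j=2: holds (witness at 4)
  j=3: holds (witness at 5)
Found at j=2 → formula holds.

True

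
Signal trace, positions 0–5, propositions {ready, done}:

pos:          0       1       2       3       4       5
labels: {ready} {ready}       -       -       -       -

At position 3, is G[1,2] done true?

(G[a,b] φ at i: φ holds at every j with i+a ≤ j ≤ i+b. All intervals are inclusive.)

Check done at every j in [4,5]:
  j=4: false
  j=5: false
Fails at j=4 → formula fails.

False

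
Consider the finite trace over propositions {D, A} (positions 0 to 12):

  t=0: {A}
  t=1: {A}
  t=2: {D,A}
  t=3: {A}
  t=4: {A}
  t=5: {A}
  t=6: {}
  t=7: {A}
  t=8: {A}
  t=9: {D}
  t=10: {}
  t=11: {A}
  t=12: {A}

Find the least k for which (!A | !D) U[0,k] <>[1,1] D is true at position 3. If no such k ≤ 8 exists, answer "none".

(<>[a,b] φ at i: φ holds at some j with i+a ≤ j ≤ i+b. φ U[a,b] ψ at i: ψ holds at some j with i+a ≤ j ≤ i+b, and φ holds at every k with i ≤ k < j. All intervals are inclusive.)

5

Need earliest j ≥ 3 with <>[1,1] D, and (!A | !D) at every k in [3,j-1].
  j=3: rhs fails.
  j=4: rhs fails.
  j=5: rhs fails.
  j=6: rhs fails.
  j=7: rhs fails.
  j=8: rhs holds; lhs holds on [3,7]. k = 5.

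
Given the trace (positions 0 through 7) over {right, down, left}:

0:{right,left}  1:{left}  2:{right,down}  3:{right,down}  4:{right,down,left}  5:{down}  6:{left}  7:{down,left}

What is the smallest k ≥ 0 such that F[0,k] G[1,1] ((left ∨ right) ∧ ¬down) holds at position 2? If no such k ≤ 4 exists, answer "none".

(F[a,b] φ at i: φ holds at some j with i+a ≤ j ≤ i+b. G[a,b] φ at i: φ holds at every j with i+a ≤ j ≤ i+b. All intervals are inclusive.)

Scan j = 2,3,… for G[1,1] ((left ∨ right) ∧ ¬down):
  j=2: fails
  j=3: fails
  j=4: fails
  j=5: holds
First hit at j=5, so smallest k = 5-2 = 3.

3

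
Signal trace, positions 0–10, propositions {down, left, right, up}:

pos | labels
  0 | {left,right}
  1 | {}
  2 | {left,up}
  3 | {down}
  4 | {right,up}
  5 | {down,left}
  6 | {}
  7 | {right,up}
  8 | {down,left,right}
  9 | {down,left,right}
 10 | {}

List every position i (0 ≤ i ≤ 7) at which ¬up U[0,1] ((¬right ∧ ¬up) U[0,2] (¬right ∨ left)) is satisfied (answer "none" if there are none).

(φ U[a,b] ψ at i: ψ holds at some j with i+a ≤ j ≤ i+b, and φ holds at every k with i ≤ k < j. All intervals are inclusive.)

Evaluate at each i in [0,7]:
  i=0: ✓ (rhs at j=0)
  i=1: ✓ (rhs at j=1)
  i=2: ✓ (rhs at j=2)
  i=3: ✓ (rhs at j=3)
  i=4: ✗ (lhs fails at k=4 before rhs at j=5)
  i=5: ✓ (rhs at j=5)
  i=6: ✓ (rhs at j=6)
  i=7: ✗ (lhs fails at k=7 before rhs at j=8)

0, 1, 2, 3, 5, 6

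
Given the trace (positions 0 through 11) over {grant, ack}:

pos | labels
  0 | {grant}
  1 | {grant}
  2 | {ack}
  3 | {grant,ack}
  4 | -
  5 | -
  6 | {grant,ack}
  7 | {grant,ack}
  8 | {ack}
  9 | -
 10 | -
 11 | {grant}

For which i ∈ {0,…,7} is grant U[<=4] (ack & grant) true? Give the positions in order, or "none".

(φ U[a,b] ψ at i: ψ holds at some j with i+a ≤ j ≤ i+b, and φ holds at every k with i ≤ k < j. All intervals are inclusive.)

3, 6, 7

Evaluate at each i in [0,7]:
  i=0: ✗ (lhs fails at k=2 before rhs at j=3)
  i=1: ✗ (lhs fails at k=2 before rhs at j=3)
  i=2: ✗ (lhs fails at k=2 before rhs at j=3)
  i=3: ✓ (rhs at j=3)
  i=4: ✗ (lhs fails at k=4 before rhs at j=6)
  i=5: ✗ (lhs fails at k=5 before rhs at j=6)
  i=6: ✓ (rhs at j=6)
  i=7: ✓ (rhs at j=7)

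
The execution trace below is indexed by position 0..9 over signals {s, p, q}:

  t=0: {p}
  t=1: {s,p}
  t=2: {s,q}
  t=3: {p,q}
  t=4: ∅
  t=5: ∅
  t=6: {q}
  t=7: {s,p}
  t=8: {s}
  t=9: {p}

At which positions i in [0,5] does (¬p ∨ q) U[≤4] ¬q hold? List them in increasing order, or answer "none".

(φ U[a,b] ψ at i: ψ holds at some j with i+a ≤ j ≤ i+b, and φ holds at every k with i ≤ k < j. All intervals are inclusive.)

0, 1, 2, 3, 4, 5

Evaluate at each i in [0,5]:
  i=0: ✓ (rhs at j=0)
  i=1: ✓ (rhs at j=1)
  i=2: ✓ (rhs at j=4; lhs holds on [2,3])
  i=3: ✓ (rhs at j=4; lhs holds on [3,3])
  i=4: ✓ (rhs at j=4)
  i=5: ✓ (rhs at j=5)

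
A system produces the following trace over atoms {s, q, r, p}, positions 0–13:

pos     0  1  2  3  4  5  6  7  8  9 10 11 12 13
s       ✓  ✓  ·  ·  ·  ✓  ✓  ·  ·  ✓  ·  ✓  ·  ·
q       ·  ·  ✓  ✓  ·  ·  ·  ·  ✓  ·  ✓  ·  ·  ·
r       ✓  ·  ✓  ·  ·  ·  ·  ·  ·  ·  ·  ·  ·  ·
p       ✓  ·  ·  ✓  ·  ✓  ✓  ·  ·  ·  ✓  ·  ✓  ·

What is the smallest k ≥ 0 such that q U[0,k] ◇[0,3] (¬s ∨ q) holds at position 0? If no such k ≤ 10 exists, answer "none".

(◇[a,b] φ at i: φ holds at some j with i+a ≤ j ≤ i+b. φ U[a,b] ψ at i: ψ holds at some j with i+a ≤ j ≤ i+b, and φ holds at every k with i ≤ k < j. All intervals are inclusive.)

Need earliest j ≥ 0 with ◇[0,3] (¬s ∨ q), and q at every k in [0,j-1].
  j=0: rhs holds (empty prefix). k = 0.

0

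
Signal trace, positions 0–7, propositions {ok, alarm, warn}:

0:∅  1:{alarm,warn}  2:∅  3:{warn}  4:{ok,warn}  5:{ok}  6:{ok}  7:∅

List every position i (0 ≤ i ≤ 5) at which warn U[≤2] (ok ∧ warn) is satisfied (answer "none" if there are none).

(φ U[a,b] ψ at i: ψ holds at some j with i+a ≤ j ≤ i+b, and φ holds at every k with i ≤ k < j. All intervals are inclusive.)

3, 4

Evaluate at each i in [0,5]:
  i=0: ✗ (no rhs in [0,2])
  i=1: ✗ (no rhs in [1,3])
  i=2: ✗ (lhs fails at k=2 before rhs at j=4)
  i=3: ✓ (rhs at j=4; lhs holds on [3,3])
  i=4: ✓ (rhs at j=4)
  i=5: ✗ (no rhs in [5,7])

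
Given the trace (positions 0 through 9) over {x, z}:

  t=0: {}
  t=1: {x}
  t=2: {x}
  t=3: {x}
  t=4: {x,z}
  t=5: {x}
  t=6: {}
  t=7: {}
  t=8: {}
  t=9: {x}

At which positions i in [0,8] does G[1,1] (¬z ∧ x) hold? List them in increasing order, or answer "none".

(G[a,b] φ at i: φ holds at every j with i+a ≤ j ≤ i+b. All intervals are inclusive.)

0, 1, 2, 4, 8

Evaluate at each i in [0,8]:
  i=0: ✓ (all of [1,1])
  i=1: ✓ (all of [2,2])
  i=2: ✓ (all of [3,3])
  i=3: ✗ (fails at j=4)
  i=4: ✓ (all of [5,5])
  i=5: ✗ (fails at j=6)
  i=6: ✗ (fails at j=7)
  i=7: ✗ (fails at j=8)
  i=8: ✓ (all of [9,9])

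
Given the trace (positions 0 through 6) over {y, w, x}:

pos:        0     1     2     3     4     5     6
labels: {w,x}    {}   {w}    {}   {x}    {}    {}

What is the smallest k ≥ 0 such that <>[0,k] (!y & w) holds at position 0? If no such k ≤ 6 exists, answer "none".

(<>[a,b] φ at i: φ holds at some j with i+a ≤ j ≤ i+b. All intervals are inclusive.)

0

Scan j = 0,1,… for (!y & w):
  j=0: holds
First hit at j=0, so smallest k = 0-0 = 0.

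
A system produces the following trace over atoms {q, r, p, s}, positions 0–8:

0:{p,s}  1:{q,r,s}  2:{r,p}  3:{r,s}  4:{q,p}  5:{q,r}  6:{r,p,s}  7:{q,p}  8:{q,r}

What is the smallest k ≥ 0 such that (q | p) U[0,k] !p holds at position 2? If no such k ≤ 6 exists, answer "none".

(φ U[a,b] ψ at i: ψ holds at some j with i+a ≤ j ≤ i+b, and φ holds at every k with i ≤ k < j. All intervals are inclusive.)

Need earliest j ≥ 2 with !p, and (q | p) at every k in [2,j-1].
  j=2: rhs fails.
  j=3: rhs holds; lhs holds on [2,2]. k = 1.

1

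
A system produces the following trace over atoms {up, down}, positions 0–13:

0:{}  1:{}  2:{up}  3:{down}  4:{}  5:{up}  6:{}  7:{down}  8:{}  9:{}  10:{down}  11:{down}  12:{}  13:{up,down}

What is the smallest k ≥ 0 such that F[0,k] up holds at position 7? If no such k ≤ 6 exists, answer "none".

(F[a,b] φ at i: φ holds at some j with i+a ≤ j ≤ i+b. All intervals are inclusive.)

Scan j = 7,8,… for up:
  j=7: fails
  j=8: fails
  j=9: fails
  j=10: fails
  j=11: fails
  j=12: fails
  j=13: holds
First hit at j=13, so smallest k = 13-7 = 6.

6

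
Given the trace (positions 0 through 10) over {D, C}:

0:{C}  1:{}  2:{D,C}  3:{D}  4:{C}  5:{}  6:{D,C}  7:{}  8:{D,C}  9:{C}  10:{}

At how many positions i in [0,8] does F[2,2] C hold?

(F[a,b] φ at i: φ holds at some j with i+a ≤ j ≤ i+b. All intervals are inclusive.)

Evaluate at each i in [0,8]:
  i=0: ✓ (witness j=2)
  i=1: ✗ (none in [3,3])
  i=2: ✓ (witness j=4)
  i=3: ✗ (none in [5,5])
  i=4: ✓ (witness j=6)
  i=5: ✗ (none in [7,7])
  i=6: ✓ (witness j=8)
  i=7: ✓ (witness j=9)
  i=8: ✗ (none in [10,10])
Positions where it holds: {0, 2, 4, 6, 7} → 5.

5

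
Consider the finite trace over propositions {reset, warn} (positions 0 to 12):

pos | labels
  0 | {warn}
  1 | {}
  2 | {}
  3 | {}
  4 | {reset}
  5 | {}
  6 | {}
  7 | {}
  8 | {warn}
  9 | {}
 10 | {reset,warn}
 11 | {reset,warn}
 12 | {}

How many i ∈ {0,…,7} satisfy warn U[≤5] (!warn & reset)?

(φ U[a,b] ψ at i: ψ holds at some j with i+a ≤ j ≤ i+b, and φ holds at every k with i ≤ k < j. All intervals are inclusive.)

1

Evaluate at each i in [0,7]:
  i=0: ✗ (lhs fails at k=1 before rhs at j=4)
  i=1: ✗ (lhs fails at k=1 before rhs at j=4)
  i=2: ✗ (lhs fails at k=2 before rhs at j=4)
  i=3: ✗ (lhs fails at k=3 before rhs at j=4)
  i=4: ✓ (rhs at j=4)
  i=5: ✗ (no rhs in [5,10])
  i=6: ✗ (no rhs in [6,11])
  i=7: ✗ (no rhs in [7,12])
Positions where it holds: {4} → 1.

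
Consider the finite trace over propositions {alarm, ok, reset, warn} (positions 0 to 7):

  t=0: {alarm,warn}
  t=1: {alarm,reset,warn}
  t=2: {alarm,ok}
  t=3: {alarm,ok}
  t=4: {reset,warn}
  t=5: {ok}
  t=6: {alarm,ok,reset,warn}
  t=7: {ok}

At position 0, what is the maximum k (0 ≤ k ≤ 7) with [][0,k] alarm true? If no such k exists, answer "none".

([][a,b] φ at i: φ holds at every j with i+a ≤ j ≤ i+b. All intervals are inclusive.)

alarm must hold from j=0 onward; find where it first fails.
  j=0: holds
  j=1: holds
  j=2: holds
  j=3: holds
  j=4: fails
Holds on [0,3], so largest k = 3.

3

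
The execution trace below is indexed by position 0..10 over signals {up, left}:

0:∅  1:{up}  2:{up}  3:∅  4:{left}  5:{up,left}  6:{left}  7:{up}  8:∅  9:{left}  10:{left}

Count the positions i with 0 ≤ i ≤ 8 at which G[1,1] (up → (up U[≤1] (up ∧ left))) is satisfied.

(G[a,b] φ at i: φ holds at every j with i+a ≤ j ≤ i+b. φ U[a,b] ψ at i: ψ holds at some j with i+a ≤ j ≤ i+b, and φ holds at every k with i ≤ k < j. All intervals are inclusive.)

6

Evaluate at each i in [0,8]:
  i=0: ✗ (fails at j=1)
  i=1: ✗ (fails at j=2)
  i=2: ✓ (all of [3,3])
  i=3: ✓ (all of [4,4])
  i=4: ✓ (all of [5,5])
  i=5: ✓ (all of [6,6])
  i=6: ✗ (fails at j=7)
  i=7: ✓ (all of [8,8])
  i=8: ✓ (all of [9,9])
Positions where it holds: {2, 3, 4, 5, 7, 8} → 6.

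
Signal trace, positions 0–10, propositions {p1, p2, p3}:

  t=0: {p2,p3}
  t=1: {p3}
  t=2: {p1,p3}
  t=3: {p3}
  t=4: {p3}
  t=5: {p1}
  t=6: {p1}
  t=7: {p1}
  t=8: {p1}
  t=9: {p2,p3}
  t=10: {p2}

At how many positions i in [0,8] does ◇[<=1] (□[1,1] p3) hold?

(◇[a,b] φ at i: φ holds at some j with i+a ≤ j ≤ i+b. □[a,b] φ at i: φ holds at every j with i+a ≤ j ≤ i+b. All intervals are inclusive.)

6

Evaluate at each i in [0,8]:
  i=0: ✓ (witness j=0)
  i=1: ✓ (witness j=1)
  i=2: ✓ (witness j=2)
  i=3: ✓ (witness j=3)
  i=4: ✗ (none in [4,5])
  i=5: ✗ (none in [5,6])
  i=6: ✗ (none in [6,7])
  i=7: ✓ (witness j=8)
  i=8: ✓ (witness j=8)
Positions where it holds: {0, 1, 2, 3, 7, 8} → 6.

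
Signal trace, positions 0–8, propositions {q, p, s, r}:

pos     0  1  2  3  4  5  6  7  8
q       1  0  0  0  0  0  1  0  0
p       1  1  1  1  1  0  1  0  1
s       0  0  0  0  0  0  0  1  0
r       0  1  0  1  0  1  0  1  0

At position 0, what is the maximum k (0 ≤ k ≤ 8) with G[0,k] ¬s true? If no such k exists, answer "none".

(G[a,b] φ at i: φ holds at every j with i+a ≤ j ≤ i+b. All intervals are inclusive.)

6

¬s must hold from j=0 onward; find where it first fails.
  j=0: holds
  j=1: holds
  j=2: holds
  j=3: holds
  j=4: holds
  j=5: holds
  j=6: holds
  j=7: fails
Holds on [0,6], so largest k = 6.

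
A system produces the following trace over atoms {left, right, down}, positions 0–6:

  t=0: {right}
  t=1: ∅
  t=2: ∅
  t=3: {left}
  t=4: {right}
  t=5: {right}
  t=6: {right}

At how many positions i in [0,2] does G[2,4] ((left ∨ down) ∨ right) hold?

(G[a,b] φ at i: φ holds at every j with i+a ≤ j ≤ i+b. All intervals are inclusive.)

Evaluate at each i in [0,2]:
  i=0: ✗ (fails at j=2)
  i=1: ✓ (all of [3,5])
  i=2: ✓ (all of [4,6])
Positions where it holds: {1, 2} → 2.

2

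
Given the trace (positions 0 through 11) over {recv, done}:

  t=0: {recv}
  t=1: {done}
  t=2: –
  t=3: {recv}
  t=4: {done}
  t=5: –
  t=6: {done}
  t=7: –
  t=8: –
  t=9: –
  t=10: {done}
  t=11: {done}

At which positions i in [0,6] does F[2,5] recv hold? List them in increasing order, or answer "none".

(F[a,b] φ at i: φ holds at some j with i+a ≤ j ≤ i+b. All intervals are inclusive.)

Evaluate at each i in [0,6]:
  i=0: ✓ (witness j=3)
  i=1: ✓ (witness j=3)
  i=2: ✗ (none in [4,7])
  i=3: ✗ (none in [5,8])
  i=4: ✗ (none in [6,9])
  i=5: ✗ (none in [7,10])
  i=6: ✗ (none in [8,11])

0, 1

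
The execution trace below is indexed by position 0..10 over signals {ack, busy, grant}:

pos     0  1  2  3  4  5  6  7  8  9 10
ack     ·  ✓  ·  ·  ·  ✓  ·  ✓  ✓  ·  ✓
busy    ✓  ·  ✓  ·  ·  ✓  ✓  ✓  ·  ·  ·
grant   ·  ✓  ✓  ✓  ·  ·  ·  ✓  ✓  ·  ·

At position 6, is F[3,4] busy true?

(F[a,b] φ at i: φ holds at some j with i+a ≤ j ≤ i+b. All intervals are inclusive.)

False

Check busy at each j in [9,10]:
  j=9: false
  j=10: false
No position in the window satisfies it → formula fails.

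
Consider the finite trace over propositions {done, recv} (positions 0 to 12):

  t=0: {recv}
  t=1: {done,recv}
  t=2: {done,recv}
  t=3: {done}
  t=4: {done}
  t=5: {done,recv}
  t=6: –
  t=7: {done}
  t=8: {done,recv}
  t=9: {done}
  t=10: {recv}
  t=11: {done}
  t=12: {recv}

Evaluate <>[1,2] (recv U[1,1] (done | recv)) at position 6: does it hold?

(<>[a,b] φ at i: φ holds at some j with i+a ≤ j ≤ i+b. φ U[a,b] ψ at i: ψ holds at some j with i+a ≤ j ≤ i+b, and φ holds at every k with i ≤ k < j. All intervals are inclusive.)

Yes

Check (recv U[1,1] (done | recv)) at each j in [7,8]:
  j=7: fails
  j=8: holds
Found at j=8 → formula holds.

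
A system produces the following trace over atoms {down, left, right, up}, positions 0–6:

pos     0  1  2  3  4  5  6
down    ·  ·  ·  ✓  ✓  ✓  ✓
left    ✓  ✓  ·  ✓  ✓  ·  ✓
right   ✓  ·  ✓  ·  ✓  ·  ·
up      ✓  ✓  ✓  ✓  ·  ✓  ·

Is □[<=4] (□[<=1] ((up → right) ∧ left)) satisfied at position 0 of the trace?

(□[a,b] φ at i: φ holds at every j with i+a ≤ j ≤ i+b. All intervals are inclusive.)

False

Check □[<=1] ((up → right) ∧ left) at every j in [0,4]:
  j=0: fails at 1
  j=1: fails at 1
  j=2: fails at 2
  j=3: fails at 3
  j=4: fails at 5
Fails at j=0 → formula fails.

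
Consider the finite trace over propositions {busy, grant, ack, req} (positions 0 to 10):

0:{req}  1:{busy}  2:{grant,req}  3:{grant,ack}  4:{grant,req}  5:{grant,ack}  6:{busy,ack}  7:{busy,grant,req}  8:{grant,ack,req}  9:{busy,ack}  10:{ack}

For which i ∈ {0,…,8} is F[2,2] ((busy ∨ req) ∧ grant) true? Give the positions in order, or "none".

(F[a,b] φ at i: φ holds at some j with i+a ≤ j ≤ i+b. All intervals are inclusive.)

Evaluate at each i in [0,8]:
  i=0: ✓ (witness j=2)
  i=1: ✗ (none in [3,3])
  i=2: ✓ (witness j=4)
  i=3: ✗ (none in [5,5])
  i=4: ✗ (none in [6,6])
  i=5: ✓ (witness j=7)
  i=6: ✓ (witness j=8)
  i=7: ✗ (none in [9,9])
  i=8: ✗ (none in [10,10])

0, 2, 5, 6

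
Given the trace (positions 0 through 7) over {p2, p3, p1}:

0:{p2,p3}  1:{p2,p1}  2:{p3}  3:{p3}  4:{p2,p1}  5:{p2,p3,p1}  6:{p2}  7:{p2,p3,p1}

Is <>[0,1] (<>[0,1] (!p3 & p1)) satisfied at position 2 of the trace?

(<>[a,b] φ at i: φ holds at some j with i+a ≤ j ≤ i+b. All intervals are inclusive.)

Check <>[0,1] (!p3 & p1) at each j in [2,3]:
  j=2: fails (none in [2,3])
  j=3: holds (witness at 4)
Found at j=3 → formula holds.

Yes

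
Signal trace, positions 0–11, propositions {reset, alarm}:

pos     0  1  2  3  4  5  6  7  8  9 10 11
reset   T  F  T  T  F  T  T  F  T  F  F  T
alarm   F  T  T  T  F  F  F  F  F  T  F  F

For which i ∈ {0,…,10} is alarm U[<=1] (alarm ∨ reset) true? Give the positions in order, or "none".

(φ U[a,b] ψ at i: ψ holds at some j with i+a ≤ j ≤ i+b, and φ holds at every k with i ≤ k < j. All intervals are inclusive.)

0, 1, 2, 3, 5, 6, 8, 9

Evaluate at each i in [0,10]:
  i=0: ✓ (rhs at j=0)
  i=1: ✓ (rhs at j=1)
  i=2: ✓ (rhs at j=2)
  i=3: ✓ (rhs at j=3)
  i=4: ✗ (lhs fails at k=4 before rhs at j=5)
  i=5: ✓ (rhs at j=5)
  i=6: ✓ (rhs at j=6)
  i=7: ✗ (lhs fails at k=7 before rhs at j=8)
  i=8: ✓ (rhs at j=8)
  i=9: ✓ (rhs at j=9)
  i=10: ✗ (lhs fails at k=10 before rhs at j=11)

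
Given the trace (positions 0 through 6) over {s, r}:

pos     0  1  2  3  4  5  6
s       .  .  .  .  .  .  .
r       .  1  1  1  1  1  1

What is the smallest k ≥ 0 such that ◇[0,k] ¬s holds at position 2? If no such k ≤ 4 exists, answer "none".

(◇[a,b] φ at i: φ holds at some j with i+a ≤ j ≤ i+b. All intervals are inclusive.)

0

Scan j = 2,3,… for ¬s:
  j=2: holds
First hit at j=2, so smallest k = 2-2 = 0.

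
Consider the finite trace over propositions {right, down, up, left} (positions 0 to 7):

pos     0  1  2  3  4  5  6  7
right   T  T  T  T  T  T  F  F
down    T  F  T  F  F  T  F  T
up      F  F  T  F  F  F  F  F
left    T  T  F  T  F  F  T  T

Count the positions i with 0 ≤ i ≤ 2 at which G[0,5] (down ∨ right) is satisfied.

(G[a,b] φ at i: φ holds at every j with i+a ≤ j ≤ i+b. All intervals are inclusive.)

1

Evaluate at each i in [0,2]:
  i=0: ✓ (all of [0,5])
  i=1: ✗ (fails at j=6)
  i=2: ✗ (fails at j=6)
Positions where it holds: {0} → 1.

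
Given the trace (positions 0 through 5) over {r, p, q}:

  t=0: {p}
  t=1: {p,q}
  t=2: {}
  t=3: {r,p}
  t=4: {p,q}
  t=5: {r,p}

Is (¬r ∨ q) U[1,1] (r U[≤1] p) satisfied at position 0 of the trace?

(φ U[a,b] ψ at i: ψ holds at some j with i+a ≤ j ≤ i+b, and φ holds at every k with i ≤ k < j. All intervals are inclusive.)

True

Need some j in [1,1] with (r U[≤1] p), and (¬r ∨ q) at every k in [0,j-1].
  j=1: (r U[≤1] p) holds; (¬r ∨ q) holds at every k in [0,0] → satisfied.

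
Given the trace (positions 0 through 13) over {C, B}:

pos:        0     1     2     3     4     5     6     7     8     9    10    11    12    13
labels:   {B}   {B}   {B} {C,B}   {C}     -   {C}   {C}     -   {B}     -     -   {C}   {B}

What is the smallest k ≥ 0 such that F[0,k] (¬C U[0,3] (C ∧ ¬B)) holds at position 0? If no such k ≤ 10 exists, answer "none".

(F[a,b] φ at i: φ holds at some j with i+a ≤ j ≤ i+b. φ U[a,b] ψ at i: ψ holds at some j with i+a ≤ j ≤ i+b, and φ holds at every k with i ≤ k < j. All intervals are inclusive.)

4

Scan j = 0,1,… for (¬C U[0,3] (C ∧ ¬B)):
  j=0: fails
  j=1: fails
  j=2: fails
  j=3: fails
  j=4: holds
First hit at j=4, so smallest k = 4-0 = 4.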